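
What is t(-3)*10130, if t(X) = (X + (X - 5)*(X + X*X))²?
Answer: 26348130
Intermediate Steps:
t(X) = (X + (-5 + X)*(X + X²))²
t(-3)*10130 = ((-3)²*(4 - 1*(-3)² + 4*(-3))²)*10130 = (9*(4 - 1*9 - 12)²)*10130 = (9*(4 - 9 - 12)²)*10130 = (9*(-17)²)*10130 = (9*289)*10130 = 2601*10130 = 26348130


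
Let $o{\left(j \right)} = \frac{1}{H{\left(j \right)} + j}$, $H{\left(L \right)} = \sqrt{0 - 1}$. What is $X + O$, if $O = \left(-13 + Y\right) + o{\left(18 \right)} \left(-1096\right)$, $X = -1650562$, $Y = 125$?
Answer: $- \frac{536415978}{325} + \frac{1096 i}{325} \approx -1.6505 \cdot 10^{6} + 3.3723 i$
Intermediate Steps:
$H{\left(L \right)} = i$ ($H{\left(L \right)} = \sqrt{-1} = i$)
$o{\left(j \right)} = \frac{1}{i + j}$
$O = 112 - \frac{1096 \left(18 - i\right)}{325}$ ($O = \left(-13 + 125\right) + \frac{1}{i + 18} \left(-1096\right) = 112 + \frac{1}{18 + i} \left(-1096\right) = 112 + \frac{18 - i}{325} \left(-1096\right) = 112 - \frac{1096 \left(18 - i\right)}{325} \approx 51.298 + 3.3723 i$)
$X + O = -1650562 + \left(\frac{16672}{325} + \frac{1096 i}{325}\right) = - \frac{536415978}{325} + \frac{1096 i}{325}$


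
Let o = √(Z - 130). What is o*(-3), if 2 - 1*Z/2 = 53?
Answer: -6*I*√58 ≈ -45.695*I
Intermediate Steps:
Z = -102 (Z = 4 - 2*53 = 4 - 106 = -102)
o = 2*I*√58 (o = √(-102 - 130) = √(-232) = 2*I*√58 ≈ 15.232*I)
o*(-3) = (2*I*√58)*(-3) = -6*I*√58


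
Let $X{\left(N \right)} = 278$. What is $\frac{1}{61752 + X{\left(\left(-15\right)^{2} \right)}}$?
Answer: $\frac{1}{62030} \approx 1.6121 \cdot 10^{-5}$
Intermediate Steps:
$\frac{1}{61752 + X{\left(\left(-15\right)^{2} \right)}} = \frac{1}{61752 + 278} = \frac{1}{62030}$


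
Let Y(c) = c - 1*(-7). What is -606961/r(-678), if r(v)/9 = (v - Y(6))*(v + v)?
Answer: -606961/8432964 ≈ -0.071975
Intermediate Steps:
Y(c) = 7 + c (Y(c) = c + 7 = 7 + c)
r(v) = 18*v*(-13 + v) (r(v) = 9*((v - (7 + 6))*(v + v)) = 9*((v - 1*13)*(2*v)) = 9*((v - 13)*(2*v)) = 9*((-13 + v)*(2*v)) = 9*(2*v*(-13 + v)) = 18*v*(-13 + v))
-606961/r(-678) = -606961*(-1/(12204*(-13 - 678))) = -606961/(18*(-678)*(-691)) = -606961/8432964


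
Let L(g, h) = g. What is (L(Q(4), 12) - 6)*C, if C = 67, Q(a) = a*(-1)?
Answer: -670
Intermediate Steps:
Q(a) = -a
(L(Q(4), 12) - 6)*C = (-1*4 - 6)*67 = (-4 - 6)*67 = -10*67 = -670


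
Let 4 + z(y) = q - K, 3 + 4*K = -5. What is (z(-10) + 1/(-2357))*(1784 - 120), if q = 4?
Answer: 7842432/2357 ≈ 3327.3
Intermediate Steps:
K = -2 (K = -3/4 + (1/4)*(-5) = -3/4 - 5/4 = -2)
z(y) = 2 (z(y) = -4 + (4 - 1*(-2)) = -4 + (4 + 2) = -4 + 6 = 2)
(z(-10) + 1/(-2357))*(1784 - 120) = (2 + 1/(-2357))*(1784 - 120) = (2 - 1/2357)*1664 = (4713/2357)*1664 = 7842432/2357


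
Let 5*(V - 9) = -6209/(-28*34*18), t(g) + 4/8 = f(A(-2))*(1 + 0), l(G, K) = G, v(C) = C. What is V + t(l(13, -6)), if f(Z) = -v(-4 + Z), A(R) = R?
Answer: 178367/12240 ≈ 14.572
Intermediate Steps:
f(Z) = 4 - Z (f(Z) = -(-4 + Z) = 4 - Z)
t(g) = 11/2 (t(g) = -½ + (4 - 1*(-2))*(1 + 0) = -½ + (4 + 2)*1 = -½ + 6*1 = -½ + 6 = 11/2)
V = 111047/12240 (V = 9 + (-6209/(-28*34*18))/5 = 9 + (-6209/((-952*18)))/5 = 9 + (-6209/(-17136))/5 = 9 + (-6209*(-1/17136))/5 = 9 + (⅕)*(887/2448) = 9 + 887/12240 = 111047/12240 ≈ 9.0725)
V + t(l(13, -6)) = 111047/12240 + 11/2 = 178367/12240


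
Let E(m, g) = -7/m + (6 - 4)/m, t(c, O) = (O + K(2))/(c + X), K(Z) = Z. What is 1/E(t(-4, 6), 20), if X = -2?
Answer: 4/15 ≈ 0.26667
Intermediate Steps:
t(c, O) = (2 + O)/(-2 + c) (t(c, O) = (O + 2)/(c - 2) = (2 + O)/(-2 + c))
E(m, g) = -5/m (E(m, g) = -7/m + 2/m = -5/m)
1/E(t(-4, 6), 20) = 1/(-5*(-2 - 4)/(2 + 6)) = 1/(-5/(8/(-6))) = 1/(-5/((-1/6*8))) = 1/(-5/(-4/3)) = 1/(-5*(-3/4)) = 1/(15/4) = 4/15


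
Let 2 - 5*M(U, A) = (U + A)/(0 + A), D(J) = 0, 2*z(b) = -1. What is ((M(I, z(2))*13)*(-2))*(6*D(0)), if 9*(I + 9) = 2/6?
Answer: 0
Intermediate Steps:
z(b) = -1/2 (z(b) = (1/2)*(-1) = -1/2)
I = -242/27 (I = -9 + (2/6)/9 = -9 + (2*(1/6))/9 = -9 + (1/9)*(1/3) = -9 + 1/27 = -242/27 ≈ -8.9630)
M(U, A) = 2/5 - (A + U)/(5*A) (M(U, A) = 2/5 - (U + A)/(5*(0 + A)) = 2/5 - (A + U)/(5*A))
((M(I, z(2))*13)*(-2))*(6*D(0)) = ((((-1/2 - 1*(-242/27))/(5*(-1/2)))*13)*(-2))*(6*0) = ((((1/5)*(-2)*(-1/2 + 242/27))*13)*(-2))*0 = ((((1/5)*(-2)*(457/54))*13)*(-2))*0 = (-457/135*13*(-2))*0 = -5941/135*(-2)*0 = (11882/135)*0 = 0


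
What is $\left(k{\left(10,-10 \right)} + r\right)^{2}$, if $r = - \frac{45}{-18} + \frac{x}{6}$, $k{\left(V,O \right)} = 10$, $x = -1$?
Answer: $\frac{1369}{9} \approx 152.11$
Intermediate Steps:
$r = \frac{7}{3}$ ($r = - \frac{45}{-18} - \frac{1}{6} = \left(-45\right) \left(- \frac{1}{18}\right) - \frac{1}{6} = \frac{5}{2} - \frac{1}{6} = \frac{7}{3} \approx 2.3333$)
$\left(k{\left(10,-10 \right)} + r\right)^{2} = \left(10 + \frac{7}{3}\right)^{2} = \left(\frac{37}{3}\right)^{2} = \frac{1369}{9}$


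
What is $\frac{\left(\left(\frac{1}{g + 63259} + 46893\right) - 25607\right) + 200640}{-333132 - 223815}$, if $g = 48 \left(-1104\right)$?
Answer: $- \frac{2278514243}{5718174849} \approx -0.39847$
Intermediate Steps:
$g = -52992$
$\frac{\left(\left(\frac{1}{g + 63259} + 46893\right) - 25607\right) + 200640}{-333132 - 223815} = \frac{\left(\left(\frac{1}{-52992 + 63259} + 46893\right) - 25607\right) + 200640}{-333132 - 223815} = \frac{\left(\left(\frac{1}{10267} + 46893\right) - 25607\right) + 200640}{-556947} = \left(\left(\left(\frac{1}{10267} + 46893\right) - 25607\right) + 200640\right) \left(- \frac{1}{556947}\right) = \left(\left(\frac{481450432}{10267} - 25607\right) + 200640\right) \left(- \frac{1}{556947}\right) = \left(\frac{218543363}{10267} + 200640\right) \left(- \frac{1}{556947}\right) = \frac{2278514243}{10267} \left(- \frac{1}{556947}\right) = - \frac{2278514243}{5718174849}$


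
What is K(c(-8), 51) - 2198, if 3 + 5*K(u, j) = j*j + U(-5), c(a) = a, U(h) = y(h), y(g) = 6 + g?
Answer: -8391/5 ≈ -1678.2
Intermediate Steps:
U(h) = 6 + h
K(u, j) = -⅖ + j²/5 (K(u, j) = -⅗ + (j*j + (6 - 5))/5 = -⅗ + (j² + 1)/5 = -⅗ + (1 + j²)/5 = -⅗ + (⅕ + j²/5) = -⅖ + j²/5)
K(c(-8), 51) - 2198 = (-⅖ + (⅕)*51²) - 2198 = (-⅖ + (⅕)*2601) - 2198 = (-⅖ + 2601/5) - 2198 = 2599/5 - 2198 = -8391/5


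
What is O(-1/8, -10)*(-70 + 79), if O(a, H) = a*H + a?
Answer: 81/8 ≈ 10.125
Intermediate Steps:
O(a, H) = a + H*a (O(a, H) = H*a + a = a + H*a)
O(-1/8, -10)*(-70 + 79) = ((-1/8)*(1 - 10))*(-70 + 79) = (-1*⅛*(-9))*9 = -⅛*(-9)*9 = (9/8)*9 = 81/8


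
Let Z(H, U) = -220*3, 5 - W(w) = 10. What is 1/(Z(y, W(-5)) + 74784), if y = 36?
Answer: 1/74124 ≈ 1.3491e-5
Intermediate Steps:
W(w) = -5 (W(w) = 5 - 1*10 = 5 - 10 = -5)
Z(H, U) = -660
1/(Z(y, W(-5)) + 74784) = 1/(-660 + 74784) = 1/74124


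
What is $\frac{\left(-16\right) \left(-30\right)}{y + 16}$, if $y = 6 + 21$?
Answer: $\frac{480}{43} \approx 11.163$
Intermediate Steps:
$y = 27$
$\frac{\left(-16\right) \left(-30\right)}{y + 16} = \frac{\left(-16\right) \left(-30\right)}{27 + 16} = \frac{480}{43}$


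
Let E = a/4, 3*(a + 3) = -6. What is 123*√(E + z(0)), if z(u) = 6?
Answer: 123*√19/2 ≈ 268.07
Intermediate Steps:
a = -5 (a = -3 + (⅓)*(-6) = -3 - 2 = -5)
E = -5/4 ≈ -1.2500
123*√(E + z(0)) = 123*√(-5/4 + 6) = 123*√(19/4) = 123*(√19/2) = 123*√19/2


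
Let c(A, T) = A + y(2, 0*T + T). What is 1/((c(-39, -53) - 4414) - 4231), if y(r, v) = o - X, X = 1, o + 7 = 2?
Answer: -1/8690 ≈ -0.00011507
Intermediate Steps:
o = -5 (o = -7 + 2 = -5)
y(r, v) = -6 (y(r, v) = -5 - 1*1 = -5 - 1 = -6)
c(A, T) = -6 + A (c(A, T) = A - 6 = -6 + A)
1/((c(-39, -53) - 4414) - 4231) = 1/(((-6 - 39) - 4414) - 4231) = 1/((-45 - 4414) - 4231) = 1/(-4459 - 4231) = 1/(-8690) = -1/8690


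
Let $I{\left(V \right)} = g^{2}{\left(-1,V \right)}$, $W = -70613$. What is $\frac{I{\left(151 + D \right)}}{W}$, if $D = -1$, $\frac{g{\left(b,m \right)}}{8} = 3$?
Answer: $- \frac{576}{70613} \approx -0.0081571$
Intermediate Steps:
$g{\left(b,m \right)} = 24$ ($g{\left(b,m \right)} = 8 \cdot 3 = 24$)
$I{\left(V \right)} = 576$ ($I{\left(V \right)} = 24^{2} = 576$)
$\frac{I{\left(151 + D \right)}}{W} = \frac{576}{-70613} = 576 \left(- \frac{1}{70613}\right) = - \frac{576}{70613}$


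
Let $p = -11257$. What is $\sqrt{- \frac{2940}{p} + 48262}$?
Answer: $\frac{\sqrt{6115796100418}}{11257} \approx 219.69$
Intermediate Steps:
$\sqrt{- \frac{2940}{p} + 48262} = \sqrt{- \frac{2940}{-11257} + 48262} = \sqrt{\left(-2940\right) \left(- \frac{1}{11257}\right) + 48262} = \sqrt{\frac{2940}{11257} + 48262} = \sqrt{\frac{543288274}{11257}} = \frac{\sqrt{6115796100418}}{11257}$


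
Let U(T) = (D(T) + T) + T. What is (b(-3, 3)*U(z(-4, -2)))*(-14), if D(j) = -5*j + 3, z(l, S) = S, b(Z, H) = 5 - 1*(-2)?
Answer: -882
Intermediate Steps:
b(Z, H) = 7 (b(Z, H) = 5 + 2 = 7)
D(j) = 3 - 5*j
U(T) = 3 - 3*T (U(T) = ((3 - 5*T) + T) + T = (3 - 4*T) + T = 3 - 3*T)
(b(-3, 3)*U(z(-4, -2)))*(-14) = (7*(3 - 3*(-2)))*(-14) = (7*(3 + 6))*(-14) = (7*9)*(-14) = 63*(-14) = -882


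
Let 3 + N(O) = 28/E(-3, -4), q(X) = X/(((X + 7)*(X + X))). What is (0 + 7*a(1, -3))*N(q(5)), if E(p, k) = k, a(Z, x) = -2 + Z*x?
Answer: 350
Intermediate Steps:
q(X) = 1/(2*(7 + X)) (q(X) = X/(((7 + X)*(2*X))) = X/((2*X*(7 + X))) = X*(1/(2*X*(7 + X))) = 1/(2*(7 + X)))
N(O) = -10 (N(O) = -3 + 28/(-4) = -3 + 28*(-¼) = -3 - 7 = -10)
(0 + 7*a(1, -3))*N(q(5)) = (0 + 7*(-2 + 1*(-3)))*(-10) = (0 + 7*(-2 - 3))*(-10) = (0 + 7*(-5))*(-10) = (0 - 35)*(-10) = -35*(-10) = 350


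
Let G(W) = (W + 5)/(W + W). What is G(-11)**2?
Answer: 9/121 ≈ 0.074380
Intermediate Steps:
G(W) = (5 + W)/(2*W) (G(W) = (5 + W)/((2*W)) = (5 + W)*(1/(2*W)) = (5 + W)/(2*W))
G(-11)**2 = ((1/2)*(5 - 11)/(-11))**2 = ((1/2)*(-1/11)*(-6))**2 = (3/11)**2 = 9/121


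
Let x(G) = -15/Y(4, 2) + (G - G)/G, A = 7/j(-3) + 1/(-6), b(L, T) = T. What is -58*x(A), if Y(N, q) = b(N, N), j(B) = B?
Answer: 435/2 ≈ 217.50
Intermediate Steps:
Y(N, q) = N
A = -5/2 (A = 7/(-3) + 1/(-6) = 7*(-⅓) + 1*(-⅙) = -7/3 - ⅙ = -5/2 ≈ -2.5000)
x(G) = -15/4 (x(G) = -15/4 + (G - G)/G = -15*¼ + 0/G = -15/4 + 0 = -15/4)
-58*x(A) = -58*(-15/4) = 435/2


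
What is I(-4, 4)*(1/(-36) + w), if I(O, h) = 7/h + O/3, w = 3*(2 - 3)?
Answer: -545/432 ≈ -1.2616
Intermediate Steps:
w = -3 (w = 3*(-1) = -3)
I(O, h) = 7/h + O/3 (I(O, h) = 7/h + O*(1/3) = 7/h + O/3)
I(-4, 4)*(1/(-36) + w) = (7/4 + (1/3)*(-4))*(1/(-36) - 3) = (7*(1/4) - 4/3)*(-1/36 - 3) = (7/4 - 4/3)*(-109/36) = (5/12)*(-109/36) = -545/432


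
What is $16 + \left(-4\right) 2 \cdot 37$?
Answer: $-280$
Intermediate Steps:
$16 + \left(-4\right) 2 \cdot 37 = 16 - 296 = -280$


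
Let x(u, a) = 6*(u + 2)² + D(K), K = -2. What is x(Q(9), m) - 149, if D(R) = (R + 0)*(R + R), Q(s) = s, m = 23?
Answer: 585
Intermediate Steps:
D(R) = 2*R² (D(R) = R*(2*R) = 2*R²)
x(u, a) = 8 + 6*(2 + u)² (x(u, a) = 6*(u + 2)² + 2*(-2)² = 6*(2 + u)² + 2*4 = 6*(2 + u)² + 8 = 8 + 6*(2 + u)²)
x(Q(9), m) - 149 = (8 + 6*(2 + 9)²) - 149 = (8 + 6*11²) - 149 = (8 + 6*121) - 149 = (8 + 726) - 149 = 734 - 149 = 585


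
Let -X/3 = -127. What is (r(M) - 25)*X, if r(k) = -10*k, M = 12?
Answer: -55245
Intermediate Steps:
X = 381 (X = -3*(-127) = 381)
(r(M) - 25)*X = (-10*12 - 25)*381 = (-120 - 25)*381 = -145*381 = -55245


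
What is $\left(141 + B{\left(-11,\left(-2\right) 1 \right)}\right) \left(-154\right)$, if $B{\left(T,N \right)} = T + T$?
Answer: $-18326$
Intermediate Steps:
$B{\left(T,N \right)} = 2 T$
$\left(141 + B{\left(-11,\left(-2\right) 1 \right)}\right) \left(-154\right) = \left(141 + 2 \left(-11\right)\right) \left(-154\right) = \left(141 - 22\right) \left(-154\right) = 119 \left(-154\right) = -18326$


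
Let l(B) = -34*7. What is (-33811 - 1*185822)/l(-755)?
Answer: 219633/238 ≈ 922.83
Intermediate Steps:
l(B) = -238
(-33811 - 1*185822)/l(-755) = (-33811 - 1*185822)/(-238) = (-33811 - 185822)*(-1/238) = -219633*(-1/238) = 219633/238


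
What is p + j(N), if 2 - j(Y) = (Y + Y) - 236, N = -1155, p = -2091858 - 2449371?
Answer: -4538681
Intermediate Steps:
p = -4541229
j(Y) = 238 - 2*Y (j(Y) = 2 - ((Y + Y) - 236) = 2 - (2*Y - 236) = 2 - (-236 + 2*Y) = 2 + (236 - 2*Y) = 238 - 2*Y)
p + j(N) = -4541229 + (238 - 2*(-1155)) = -4541229 + (238 + 2310) = -4541229 + 2548 = -4538681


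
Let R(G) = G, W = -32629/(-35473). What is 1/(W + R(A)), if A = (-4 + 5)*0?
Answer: 35473/32629 ≈ 1.0872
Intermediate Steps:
A = 0 (A = 1*0 = 0)
W = 32629/35473 (W = -32629*(-1/35473) = 32629/35473 ≈ 0.91983)
1/(W + R(A)) = 1/(32629/35473 + 0) = 1/(32629/35473) = 35473/32629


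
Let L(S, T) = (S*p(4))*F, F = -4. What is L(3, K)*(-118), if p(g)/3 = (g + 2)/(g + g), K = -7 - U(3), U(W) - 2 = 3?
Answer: 3186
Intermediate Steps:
U(W) = 5 (U(W) = 2 + 3 = 5)
K = -12 (K = -7 - 1*5 = -7 - 5 = -12)
p(g) = 3*(2 + g)/(2*g) (p(g) = 3*((g + 2)/(g + g)) = 3*((2 + g)/((2*g))) = 3*((2 + g)*(1/(2*g))) = 3*((2 + g)/(2*g)) = 3*(2 + g)/(2*g))
L(S, T) = -9*S (L(S, T) = (S*(3/2 + 3/4))*(-4) = (S*(9/4))*(-4) = (9*S/4)*(-4) = -9*S)
L(3, K)*(-118) = -9*3*(-118) = -27*(-118) = 3186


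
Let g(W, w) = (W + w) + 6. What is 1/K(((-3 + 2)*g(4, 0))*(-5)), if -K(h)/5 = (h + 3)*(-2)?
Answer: 1/530 ≈ 0.0018868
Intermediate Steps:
g(W, w) = 6 + W + w
K(h) = 30 + 10*h (K(h) = -5*(h + 3)*(-2) = -5*(3 + h)*(-2) = -5*(-6 - 2*h) = 30 + 10*h)
1/K(((-3 + 2)*g(4, 0))*(-5)) = 1/(30 + 10*(((-3 + 2)*(6 + 4 + 0))*(-5))) = 1/(30 + 10*(-1*10*(-5))) = 1/(30 + 10*(-10*(-5))) = 1/(30 + 10*50) = 1/(30 + 500) = 1/530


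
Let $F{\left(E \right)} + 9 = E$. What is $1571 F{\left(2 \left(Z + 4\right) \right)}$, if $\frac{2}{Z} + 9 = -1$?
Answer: $- \frac{10997}{5} \approx -2199.4$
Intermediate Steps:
$Z = - \frac{1}{5}$ ($Z = \frac{2}{-9 - 1} = \frac{2}{-10} = 2 \left(- \frac{1}{10}\right) = - \frac{1}{5} \approx -0.2$)
$F{\left(E \right)} = -9 + E$
$1571 F{\left(2 \left(Z + 4\right) \right)} = 1571 \left(-9 + 2 \left(- \frac{1}{5} + 4\right)\right) = 1571 \left(-9 + 2 \cdot \frac{19}{5}\right) = 1571 \left(-9 + \frac{38}{5}\right) = 1571 \left(- \frac{7}{5}\right) = - \frac{10997}{5}$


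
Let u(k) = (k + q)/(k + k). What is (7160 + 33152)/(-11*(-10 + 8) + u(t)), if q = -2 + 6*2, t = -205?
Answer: 3305584/1843 ≈ 1793.6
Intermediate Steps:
q = 10 (q = -2 + 12 = 10)
u(k) = (10 + k)/(2*k) (u(k) = (k + 10)/(k + k) = (10 + k)/((2*k)) = (10 + k)*(1/(2*k)) = (10 + k)/(2*k))
(7160 + 33152)/(-11*(-10 + 8) + u(t)) = (7160 + 33152)/(-11*(-10 + 8) + (1/2)*(10 - 205)/(-205)) = 40312/(-11*(-2) + (1/2)*(-1/205)*(-195)) = 40312/(22 + 39/82) = 40312/(1843/82) = 40312*(82/1843) = 3305584/1843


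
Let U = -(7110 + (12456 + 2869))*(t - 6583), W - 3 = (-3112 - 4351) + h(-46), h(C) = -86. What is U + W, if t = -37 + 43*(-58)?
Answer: 204465044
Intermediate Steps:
W = -7546 (W = 3 + ((-3112 - 4351) - 86) = 3 + (-7463 - 86) = 3 - 7549 = -7546)
t = -2531 (t = -37 - 2494 = -2531)
U = 204472590 (U = -(7110 + (12456 + 2869))*(-2531 - 6583) = -(7110 + 15325)*(-9114) = -22435*(-9114) = -1*(-204472590) = 204472590)
U + W = 204472590 - 7546 = 204465044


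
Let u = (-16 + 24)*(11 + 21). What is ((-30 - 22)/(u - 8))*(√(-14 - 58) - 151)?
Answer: 1963/62 - 39*I*√2/31 ≈ 31.661 - 1.7792*I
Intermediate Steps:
u = 256 (u = 8*32 = 256)
((-30 - 22)/(u - 8))*(√(-14 - 58) - 151) = ((-30 - 22)/(256 - 8))*(√(-14 - 58) - 151) = (-52/248)*(√(-72) - 151) = (-52*1/248)*(6*I*√2 - 151) = -13*(-151 + 6*I*√2)/62 = 1963/62 - 39*I*√2/31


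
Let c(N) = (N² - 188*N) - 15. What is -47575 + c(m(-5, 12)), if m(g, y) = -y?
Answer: -45190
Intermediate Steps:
c(N) = -15 + N² - 188*N
-47575 + c(m(-5, 12)) = -47575 + (-15 + (-1*12)² - (-188)*12) = -47575 + (-15 + (-12)² - 188*(-12)) = -47575 + (-15 + 144 + 2256) = -47575 + 2385 = -45190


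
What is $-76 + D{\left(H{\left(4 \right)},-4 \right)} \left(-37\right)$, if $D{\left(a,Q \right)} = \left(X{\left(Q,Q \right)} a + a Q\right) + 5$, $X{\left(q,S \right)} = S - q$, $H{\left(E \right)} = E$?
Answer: $331$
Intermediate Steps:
$D{\left(a,Q \right)} = 5 + Q a$ ($D{\left(a,Q \right)} = \left(\left(Q - Q\right) a + a Q\right) + 5 = \left(0 a + Q a\right) + 5 = \left(0 + Q a\right) + 5 = Q a + 5 = 5 + Q a$)
$-76 + D{\left(H{\left(4 \right)},-4 \right)} \left(-37\right) = -76 + \left(5 - 16\right) \left(-37\right) = -76 - -407 = -76 + 407 = 331$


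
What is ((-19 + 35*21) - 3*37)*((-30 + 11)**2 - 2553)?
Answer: -1326160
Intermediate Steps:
((-19 + 35*21) - 3*37)*((-30 + 11)**2 - 2553) = ((-19 + 735) - 111)*((-19)**2 - 2553) = (716 - 111)*(361 - 2553) = 605*(-2192) = -1326160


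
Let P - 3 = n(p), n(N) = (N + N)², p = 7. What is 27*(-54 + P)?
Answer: 3915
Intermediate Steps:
n(N) = 4*N² (n(N) = (2*N)² = 4*N²)
P = 199 (P = 3 + 4*7² = 3 + 4*49 = 3 + 196 = 199)
27*(-54 + P) = 27*(-54 + 199) = 27*145 = 3915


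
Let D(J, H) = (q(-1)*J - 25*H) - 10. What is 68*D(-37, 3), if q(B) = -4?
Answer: 4284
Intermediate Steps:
D(J, H) = -10 - 25*H - 4*J (D(J, H) = (-4*J - 25*H) - 10 = (-25*H - 4*J) - 10 = -10 - 25*H - 4*J)
68*D(-37, 3) = 68*(-10 - 25*3 - 4*(-37)) = 68*(-10 - 75 + 148) = 68*63 = 4284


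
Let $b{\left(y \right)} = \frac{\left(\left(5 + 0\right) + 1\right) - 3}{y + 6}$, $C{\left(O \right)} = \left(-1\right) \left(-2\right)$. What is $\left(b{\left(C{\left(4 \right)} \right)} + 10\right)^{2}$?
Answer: $\frac{6889}{64} \approx 107.64$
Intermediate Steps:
$C{\left(O \right)} = 2$
$b{\left(y \right)} = \frac{3}{6 + y}$ ($b{\left(y \right)} = \frac{\left(5 + 1\right) - 3}{6 + y} = \frac{6 - 3}{6 + y} = \frac{3}{6 + y}$)
$\left(b{\left(C{\left(4 \right)} \right)} + 10\right)^{2} = \left(\frac{3}{6 + 2} + 10\right)^{2} = \left(\frac{3}{8} + 10\right)^{2} = \left(\frac{83}{8}\right)^{2} = \frac{6889}{64}$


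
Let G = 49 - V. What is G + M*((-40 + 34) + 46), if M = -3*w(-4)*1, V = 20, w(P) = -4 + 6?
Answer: -211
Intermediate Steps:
w(P) = 2
G = 29 (G = 49 - 1*20 = 49 - 20 = 29)
M = -6 (M = -3*2*1 = -6*1 = -6)
G + M*((-40 + 34) + 46) = 29 - 6*((-40 + 34) + 46) = 29 - 6*(-6 + 46) = 29 - 6*40 = 29 - 240 = -211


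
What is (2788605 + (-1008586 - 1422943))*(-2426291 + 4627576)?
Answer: 786026042660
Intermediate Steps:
(2788605 + (-1008586 - 1422943))*(-2426291 + 4627576) = (2788605 - 2431529)*2201285 = 357076*2201285 = 786026042660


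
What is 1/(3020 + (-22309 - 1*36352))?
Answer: -1/55641 ≈ -1.7972e-5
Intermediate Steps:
1/(3020 + (-22309 - 1*36352)) = 1/(3020 + (-22309 - 36352)) = 1/(3020 - 58661) = 1/(-55641) = -1/55641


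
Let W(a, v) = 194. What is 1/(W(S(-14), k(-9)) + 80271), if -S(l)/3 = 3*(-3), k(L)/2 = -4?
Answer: 1/80465 ≈ 1.2428e-5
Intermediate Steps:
k(L) = -8 (k(L) = 2*(-4) = -8)
S(l) = 27 (S(l) = -9*(-3) = -3*(-9) = 27)
1/(W(S(-14), k(-9)) + 80271) = 1/(194 + 80271) = 1/80465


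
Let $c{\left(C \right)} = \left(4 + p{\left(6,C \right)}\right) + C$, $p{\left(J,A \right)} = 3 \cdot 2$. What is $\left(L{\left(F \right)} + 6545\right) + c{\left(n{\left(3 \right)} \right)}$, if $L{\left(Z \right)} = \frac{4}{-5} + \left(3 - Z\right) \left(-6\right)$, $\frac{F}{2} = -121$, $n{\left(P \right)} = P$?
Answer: $\frac{25436}{5} \approx 5087.2$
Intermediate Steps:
$p{\left(J,A \right)} = 6$
$c{\left(C \right)} = 10 + C$ ($c{\left(C \right)} = \left(4 + 6\right) + C = 10 + C$)
$F = -242$ ($F = 2 \left(-121\right) = -242$)
$L{\left(Z \right)} = - \frac{94}{5} + 6 Z$ ($L{\left(Z \right)} = 4 \left(- \frac{1}{5}\right) + \left(-18 + 6 Z\right) = - \frac{4}{5} + \left(-18 + 6 Z\right) = - \frac{94}{5} + 6 Z$)
$\left(L{\left(F \right)} + 6545\right) + c{\left(n{\left(3 \right)} \right)} = \left(\left(- \frac{94}{5} + 6 \left(-242\right)\right) + 6545\right) + \left(10 + 3\right) = \left(\left(- \frac{94}{5} - 1452\right) + 6545\right) + 13 = \left(- \frac{7354}{5} + 6545\right) + 13 = \frac{25371}{5} + 13 = \frac{25436}{5}$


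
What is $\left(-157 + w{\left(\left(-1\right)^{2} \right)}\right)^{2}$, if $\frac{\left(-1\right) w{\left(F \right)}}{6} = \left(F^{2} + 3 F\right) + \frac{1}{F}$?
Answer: $34969$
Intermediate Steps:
$w{\left(F \right)} = - 18 F - \frac{6}{F} - 6 F^{2}$ ($w{\left(F \right)} = - 6 \left(\left(F^{2} + 3 F\right) + \frac{1}{F}\right) = - 6 \left(\frac{1}{F} + F^{2} + 3 F\right) = - 18 F - \frac{6}{F} - 6 F^{2}$)
$\left(-157 + w{\left(\left(-1\right)^{2} \right)}\right)^{2} = \left(-157 + \frac{6 \left(-1 + \left(\left(-1\right)^{2}\right)^{2} \left(-3 - \left(-1\right)^{2}\right)\right)}{\left(-1\right)^{2}}\right)^{2} = \left(-157 + \frac{6 \left(-1 + 1^{2} \left(-3 - 1\right)\right)}{1}\right)^{2} = \left(-157 + 6 \cdot 1 \left(-1 + 1 \left(-3 - 1\right)\right)\right)^{2} = \left(-157 + 6 \cdot 1 \left(-1 + 1 \left(-4\right)\right)\right)^{2} = \left(-157 + 6 \cdot 1 \left(-1 - 4\right)\right)^{2} = \left(-157 + 6 \cdot 1 \left(-5\right)\right)^{2} = \left(-157 - 30\right)^{2} = \left(-187\right)^{2} = 34969$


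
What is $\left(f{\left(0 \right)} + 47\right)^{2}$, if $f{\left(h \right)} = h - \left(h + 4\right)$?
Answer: $1849$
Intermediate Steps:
$f{\left(h \right)} = -4$ ($f{\left(h \right)} = h - \left(4 + h\right) = -4$)
$\left(f{\left(0 \right)} + 47\right)^{2} = \left(-4 + 47\right)^{2} = 43^{2} = 1849$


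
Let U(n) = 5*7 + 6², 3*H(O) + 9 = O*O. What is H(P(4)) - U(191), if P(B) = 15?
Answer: 1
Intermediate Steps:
H(O) = -3 + O²/3 (H(O) = -3 + (O*O)/3 = -3 + O²/3)
U(n) = 71 (U(n) = 35 + 36 = 71)
H(P(4)) - U(191) = (-3 + (⅓)*15²) - 1*71 = (-3 + (⅓)*225) - 71 = (-3 + 75) - 71 = 72 - 71 = 1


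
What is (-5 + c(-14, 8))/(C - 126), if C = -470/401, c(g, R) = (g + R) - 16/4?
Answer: 6015/50996 ≈ 0.11795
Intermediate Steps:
c(g, R) = -4 + R + g (c(g, R) = (R + g) - 16*¼ = (R + g) - 4 = -4 + R + g)
C = -470/401 (C = -470*1/401 = -470/401 ≈ -1.1721)
(-5 + c(-14, 8))/(C - 126) = (-5 + (-4 + 8 - 14))/(-470/401 - 126) = (-5 - 10)/(-50996/401) = -15*(-401/50996) = 6015/50996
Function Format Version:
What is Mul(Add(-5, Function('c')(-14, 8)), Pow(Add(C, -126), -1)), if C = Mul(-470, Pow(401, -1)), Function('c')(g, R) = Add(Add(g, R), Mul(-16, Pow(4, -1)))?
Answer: Rational(6015, 50996) ≈ 0.11795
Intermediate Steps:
Function('c')(g, R) = Add(-4, R, g) (Function('c')(g, R) = Add(Add(R, g), Mul(-16, Rational(1, 4))) = Add(Add(R, g), -4) = Add(-4, R, g))
C = Rational(-470, 401) (C = Mul(-470, Rational(1, 401)) = Rational(-470, 401) ≈ -1.1721)
Mul(Add(-5, Function('c')(-14, 8)), Pow(Add(C, -126), -1)) = Mul(Add(-5, Add(-4, 8, -14)), Pow(Add(Rational(-470, 401), -126), -1)) = Mul(Add(-5, -10), Pow(Rational(-50996, 401), -1)) = Mul(-15, Rational(-401, 50996)) = Rational(6015, 50996)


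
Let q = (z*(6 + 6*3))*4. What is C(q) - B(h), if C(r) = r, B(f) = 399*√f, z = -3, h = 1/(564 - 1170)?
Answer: -288 - 133*I*√606/202 ≈ -288.0 - 16.208*I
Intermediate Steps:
h = -1/606 (h = 1/(-606) = -1/606 ≈ -0.0016502)
q = -288 (q = -3*(6 + 6*3)*4 = -3*(6 + 18)*4 = -3*24*4 = -72*4 = -288)
C(q) - B(h) = -288 - 399*√(-1/606) = -288 - 399*I*√606/606 = -288 - 133*I*√606/202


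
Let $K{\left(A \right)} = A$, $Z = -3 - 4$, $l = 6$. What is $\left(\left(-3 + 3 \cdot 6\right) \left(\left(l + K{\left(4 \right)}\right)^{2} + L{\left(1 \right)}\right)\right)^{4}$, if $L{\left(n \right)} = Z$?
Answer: $3787013300625$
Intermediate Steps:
$Z = -7$ ($Z = -3 - 4 = -7$)
$L{\left(n \right)} = -7$
$\left(\left(-3 + 3 \cdot 6\right) \left(\left(l + K{\left(4 \right)}\right)^{2} + L{\left(1 \right)}\right)\right)^{4} = \left(\left(-3 + 3 \cdot 6\right) \left(\left(6 + 4\right)^{2} - 7\right)\right)^{4} = \left(\left(-3 + 18\right) \left(10^{2} - 7\right)\right)^{4} = \left(15 \left(100 - 7\right)\right)^{4} = \left(15 \cdot 93\right)^{4} = 1395^{4} = 3787013300625$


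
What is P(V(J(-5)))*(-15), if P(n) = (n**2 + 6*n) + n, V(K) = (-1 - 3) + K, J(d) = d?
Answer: -270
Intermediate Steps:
V(K) = -4 + K
P(n) = n**2 + 7*n
P(V(J(-5)))*(-15) = ((-4 - 5)*(7 + (-4 - 5)))*(-15) = -9*(7 - 9)*(-15) = -9*(-2)*(-15) = 18*(-15) = -270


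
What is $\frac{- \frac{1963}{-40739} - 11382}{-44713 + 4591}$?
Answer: $\frac{463689335}{1634530158} \approx 0.28368$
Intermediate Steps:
$\frac{- \frac{1963}{-40739} - 11382}{-44713 + 4591} = \frac{\left(-1963\right) \left(- \frac{1}{40739}\right) - 11382}{-40122} = \left(\frac{1963}{40739} - 11382\right) \left(- \frac{1}{40122}\right) = \left(- \frac{463689335}{40739}\right) \left(- \frac{1}{40122}\right) = \frac{463689335}{1634530158}$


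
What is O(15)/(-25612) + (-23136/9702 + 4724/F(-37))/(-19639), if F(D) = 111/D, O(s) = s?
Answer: 64836612359/813341407956 ≈ 0.079716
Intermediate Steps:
O(15)/(-25612) + (-23136/9702 + 4724/F(-37))/(-19639) = 15/(-25612) + (-23136/9702 + 4724/((111/(-37))))/(-19639) = 15*(-1/25612) + (-23136*1/9702 + 4724/((111*(-1/37))))*(-1/19639) = -15/25612 + (-3856/1617 + 4724/(-3))*(-1/19639) = -15/25612 + (-3856/1617 + 4724*(-⅓))*(-1/19639) = -15/25612 + (-3856/1617 - 4724/3)*(-1/19639) = -15/25612 - 2550092/1617*(-1/19639) = -15/25612 + 2550092/31756263 = 64836612359/813341407956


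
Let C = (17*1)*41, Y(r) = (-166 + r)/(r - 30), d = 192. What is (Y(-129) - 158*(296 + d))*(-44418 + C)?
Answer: 535986275761/159 ≈ 3.3710e+9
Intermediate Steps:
Y(r) = (-166 + r)/(-30 + r)
C = 697 (C = 17*41 = 697)
(Y(-129) - 158*(296 + d))*(-44418 + C) = ((-166 - 129)/(-30 - 129) - 158*(296 + 192))*(-44418 + 697) = (-295/(-159) - 158*488)*(-43721) = (-1/159*(-295) - 77104)*(-43721) = (295/159 - 77104)*(-43721) = -12259241/159*(-43721) = 535986275761/159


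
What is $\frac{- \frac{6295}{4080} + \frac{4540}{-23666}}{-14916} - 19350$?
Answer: $- \frac{2786880614958733}{144024838848} \approx -19350.0$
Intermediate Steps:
$\frac{- \frac{6295}{4080} + \frac{4540}{-23666}}{-14916} - 19350 = \left(\left(-6295\right) \frac{1}{4080} + 4540 \left(- \frac{1}{23666}\right)\right) \left(- \frac{1}{14916}\right) - 19350 = \left(- \frac{1259}{816} - \frac{2270}{11833}\right) \left(- \frac{1}{14916}\right) - 19350 = \left(- \frac{16750067}{9655728}\right) \left(- \frac{1}{14916}\right) - 19350 = \frac{16750067}{144024838848} - 19350 = - \frac{2786880614958733}{144024838848}$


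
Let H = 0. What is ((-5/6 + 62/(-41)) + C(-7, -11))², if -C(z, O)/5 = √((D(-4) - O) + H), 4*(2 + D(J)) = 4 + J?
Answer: 18207289/60516 ≈ 300.87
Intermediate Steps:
D(J) = -1 + J/4 (D(J) = -2 + (4 + J)/4 = -2 + (1 + J/4) = -1 + J/4)
C(z, O) = -5*√(-2 - O) (C(z, O) = -5*√(((-1 + (¼)*(-4)) - O) + 0) = -5*√(((-1 - 1) - O) + 0) = -5*√((-2 - O) + 0) = -5*√(-2 - O))
((-5/6 + 62/(-41)) + C(-7, -11))² = ((-5/6 + 62/(-41)) - 5*√(-2 - 1*(-11)))² = ((-5*⅙ + 62*(-1/41)) - 5*√(-2 + 11))² = ((-⅚ - 62/41) - 5*√9)² = (-577/246 - 5*3)² = (-577/246 - 15)² = (-4267/246)² = 18207289/60516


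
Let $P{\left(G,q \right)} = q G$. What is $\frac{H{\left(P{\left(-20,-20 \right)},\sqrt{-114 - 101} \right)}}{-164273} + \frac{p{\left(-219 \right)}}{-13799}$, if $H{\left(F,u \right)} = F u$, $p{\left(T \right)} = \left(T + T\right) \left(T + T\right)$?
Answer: $- \frac{191844}{13799} - \frac{400 i \sqrt{215}}{164273} \approx -13.903 - 0.035704 i$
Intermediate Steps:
$p{\left(T \right)} = 4 T^{2}$ ($p{\left(T \right)} = 2 T 2 T = 4 T^{2}$)
$P{\left(G,q \right)} = G q$
$\frac{H{\left(P{\left(-20,-20 \right)},\sqrt{-114 - 101} \right)}}{-164273} + \frac{p{\left(-219 \right)}}{-13799} = \frac{\left(-20\right) \left(-20\right) \sqrt{-114 - 101}}{-164273} + \frac{4 \left(-219\right)^{2}}{-13799} = 400 \sqrt{-215} \left(- \frac{1}{164273}\right) + 4 \cdot 47961 \left(- \frac{1}{13799}\right) = 400 i \sqrt{215} \left(- \frac{1}{164273}\right) + 191844 \left(- \frac{1}{13799}\right) = 400 i \sqrt{215} \left(- \frac{1}{164273}\right) - \frac{191844}{13799} = - \frac{400 i \sqrt{215}}{164273} - \frac{191844}{13799} = - \frac{191844}{13799} - \frac{400 i \sqrt{215}}{164273}$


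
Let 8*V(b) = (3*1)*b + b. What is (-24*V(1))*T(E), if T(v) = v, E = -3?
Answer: 36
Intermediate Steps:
V(b) = b/2 (V(b) = ((3*1)*b + b)/8 = (3*b + b)/8 = (4*b)/8 = b/2)
(-24*V(1))*T(E) = -12*(-3) = 36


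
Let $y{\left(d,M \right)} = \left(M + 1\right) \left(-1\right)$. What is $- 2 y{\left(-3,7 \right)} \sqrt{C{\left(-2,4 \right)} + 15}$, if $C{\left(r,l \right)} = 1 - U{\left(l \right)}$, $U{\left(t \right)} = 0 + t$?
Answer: $32 \sqrt{3} \approx 55.426$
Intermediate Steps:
$U{\left(t \right)} = t$
$C{\left(r,l \right)} = 1 - l$
$y{\left(d,M \right)} = -1 - M$ ($y{\left(d,M \right)} = \left(1 + M\right) \left(-1\right) = -1 - M$)
$- 2 y{\left(-3,7 \right)} \sqrt{C{\left(-2,4 \right)} + 15} = - 2 \left(-1 - 7\right) \sqrt{\left(1 - 4\right) + 15} = \left(-2\right) \left(-8\right) \sqrt{-3 + 15} = 16 \sqrt{12} = 16 \cdot 2 \sqrt{3} = 32 \sqrt{3}$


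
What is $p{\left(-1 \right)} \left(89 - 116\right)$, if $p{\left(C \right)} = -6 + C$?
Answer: $189$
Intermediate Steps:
$p{\left(-1 \right)} \left(89 - 116\right) = \left(-6 - 1\right) \left(89 - 116\right) = - 7 \left(89 - 116\right) = \left(-7\right) \left(-27\right) = 189$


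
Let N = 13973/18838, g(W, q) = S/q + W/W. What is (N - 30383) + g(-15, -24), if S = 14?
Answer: -3433998791/113028 ≈ -30382.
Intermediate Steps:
g(W, q) = 1 + 14/q (g(W, q) = 14/q + W/W = 14/q + 1 = 1 + 14/q)
N = 13973/18838 (N = 13973*(1/18838) = 13973/18838 ≈ 0.74174)
(N - 30383) + g(-15, -24) = (13973/18838 - 30383) + (14 - 24)/(-24) = -572340981/18838 - 1/24*(-10) = -572340981/18838 + 5/12 = -3433998791/113028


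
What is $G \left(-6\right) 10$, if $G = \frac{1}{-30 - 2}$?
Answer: $\frac{15}{8} \approx 1.875$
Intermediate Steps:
$G = - \frac{1}{32}$ ($G = \frac{1}{-32} = - \frac{1}{32} \approx -0.03125$)
$G \left(-6\right) 10 = \left(- \frac{1}{32}\right) \left(-6\right) 10 = \frac{3}{16} \cdot 10 = \frac{15}{8}$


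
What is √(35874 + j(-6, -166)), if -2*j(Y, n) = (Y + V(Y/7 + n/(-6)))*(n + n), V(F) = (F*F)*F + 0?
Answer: 2*√157218043290/441 ≈ 1798.2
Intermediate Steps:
V(F) = F³ (V(F) = F²*F + 0 = F³ + 0 = F³)
j(Y, n) = -n*(Y + (-n/6 + Y/7)³) (j(Y, n) = -(Y + (Y/7 + n/(-6))³)*(n + n)/2 = -(Y + (Y*(⅐) + n*(-⅙))³)*2*n/2 = -(Y + (Y/7 - n/6)³)*2*n/2 = -(Y + (-n/6 + Y/7)³)*2*n/2 = -n*(Y + (-n/6 + Y/7)³))
√(35874 + j(-6, -166)) = √(35874 - 1/74088*(-166)*((-7*(-166) + 6*(-6))³ + 74088*(-6))) = √(35874 - 1/74088*(-166)*((1162 - 36)³ - 444528)) = √(35874 - 1/74088*(-166)*(1126³ - 444528)) = √(35874 - 1/74088*(-166)*(1427628376 - 444528)) = √(35874 - 1/74088*(-166)*1427183848) = √(35874 + 29614064846/9261) = √(29946293960/9261) = 2*√157218043290/441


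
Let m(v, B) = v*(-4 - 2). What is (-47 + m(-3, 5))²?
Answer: 841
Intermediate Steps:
m(v, B) = -6*v (m(v, B) = v*(-6) = -6*v)
(-47 + m(-3, 5))² = (-47 - 6*(-3))² = (-47 + 18)² = (-29)² = 841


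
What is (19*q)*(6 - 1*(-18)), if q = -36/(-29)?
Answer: 16416/29 ≈ 566.07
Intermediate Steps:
q = 36/29 (q = -36*(-1/29) = 36/29 ≈ 1.2414)
(19*q)*(6 - 1*(-18)) = (19*(36/29))*(6 - 1*(-18)) = 684*(6 + 18)/29 = (684/29)*24 = 16416/29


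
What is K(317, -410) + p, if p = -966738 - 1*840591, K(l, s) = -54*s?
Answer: -1785189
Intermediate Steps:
p = -1807329 (p = -966738 - 840591 = -1807329)
K(317, -410) + p = -54*(-410) - 1807329 = 22140 - 1807329 = -1785189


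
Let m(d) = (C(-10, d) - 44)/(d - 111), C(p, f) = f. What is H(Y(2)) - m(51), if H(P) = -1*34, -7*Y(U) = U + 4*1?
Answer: -2033/60 ≈ -33.883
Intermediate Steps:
Y(U) = -4/7 - U/7 (Y(U) = -(U + 4*1)/7 = -(U + 4)/7 = -(4 + U)/7 = -4/7 - U/7)
H(P) = -34
m(d) = (-44 + d)/(-111 + d) (m(d) = (d - 44)/(d - 111) = (-44 + d)/(-111 + d))
H(Y(2)) - m(51) = -34 - (-44 + 51)/(-111 + 51) = -34 - 7/(-60) = -34 - (-1)*7/60 = -34 - 1*(-7/60) = -34 + 7/60 = -2033/60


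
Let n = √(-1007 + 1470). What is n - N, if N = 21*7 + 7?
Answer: -154 + √463 ≈ -132.48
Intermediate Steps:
n = √463 ≈ 21.517
N = 154 (N = 147 + 7 = 154)
n - N = √463 - 1*154 = √463 - 154 = -154 + √463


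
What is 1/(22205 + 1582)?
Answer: 1/23787 ≈ 4.2040e-5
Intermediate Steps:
1/(22205 + 1582) = 1/23787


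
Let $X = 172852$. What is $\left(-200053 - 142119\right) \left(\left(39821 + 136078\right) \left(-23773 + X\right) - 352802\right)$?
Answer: $-8972603291903668$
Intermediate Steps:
$\left(-200053 - 142119\right) \left(\left(39821 + 136078\right) \left(-23773 + X\right) - 352802\right) = \left(-200053 - 142119\right) \left(\left(39821 + 136078\right) \left(-23773 + 172852\right) - 352802\right) = - 342172 \left(175899 \cdot 149079 - 352802\right) = - 342172 \left(26222847021 - 352802\right) = \left(-342172\right) 26222494219 = -8972603291903668$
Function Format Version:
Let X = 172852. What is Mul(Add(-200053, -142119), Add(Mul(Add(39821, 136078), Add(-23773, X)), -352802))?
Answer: -8972603291903668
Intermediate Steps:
Mul(Add(-200053, -142119), Add(Mul(Add(39821, 136078), Add(-23773, X)), -352802)) = Mul(Add(-200053, -142119), Add(Mul(Add(39821, 136078), Add(-23773, 172852)), -352802)) = Mul(-342172, Add(Mul(175899, 149079), -352802)) = Mul(-342172, Add(26222847021, -352802)) = Mul(-342172, 26222494219) = -8972603291903668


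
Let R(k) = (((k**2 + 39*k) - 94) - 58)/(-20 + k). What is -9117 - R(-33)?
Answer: -483551/53 ≈ -9123.6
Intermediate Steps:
R(k) = (-152 + k**2 + 39*k)/(-20 + k) (R(k) = ((-94 + k**2 + 39*k) - 58)/(-20 + k) = (-152 + k**2 + 39*k)/(-20 + k))
-9117 - R(-33) = -9117 - (-152 + (-33)**2 + 39*(-33))/(-20 - 33) = -9117 - (-152 + 1089 - 1287)/(-53) = -9117 - (-1)*(-350)/53 = -9117 - 1*350/53 = -9117 - 350/53 = -483551/53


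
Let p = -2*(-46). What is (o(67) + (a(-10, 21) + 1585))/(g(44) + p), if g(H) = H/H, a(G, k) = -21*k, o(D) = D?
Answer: 1211/93 ≈ 13.021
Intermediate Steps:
g(H) = 1
p = 92
(o(67) + (a(-10, 21) + 1585))/(g(44) + p) = (67 + (-21*21 + 1585))/(1 + 92) = (67 + (-441 + 1585))/93 = (67 + 1144)*(1/93) = 1211*(1/93) = 1211/93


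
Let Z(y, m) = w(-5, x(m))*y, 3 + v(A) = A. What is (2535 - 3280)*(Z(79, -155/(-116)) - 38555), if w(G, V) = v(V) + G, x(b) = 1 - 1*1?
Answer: 29194315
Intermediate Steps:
v(A) = -3 + A
x(b) = 0 (x(b) = 1 - 1 = 0)
w(G, V) = -3 + G + V (w(G, V) = (-3 + V) + G = -3 + G + V)
Z(y, m) = -8*y (Z(y, m) = (-3 - 5 + 0)*y = -8*y)
(2535 - 3280)*(Z(79, -155/(-116)) - 38555) = (2535 - 3280)*(-8*79 - 38555) = -745*(-632 - 38555) = -745*(-39187) = 29194315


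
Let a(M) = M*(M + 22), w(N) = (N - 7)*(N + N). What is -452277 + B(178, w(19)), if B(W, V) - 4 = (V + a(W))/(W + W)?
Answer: -40243283/89 ≈ -4.5217e+5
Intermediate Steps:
w(N) = 2*N*(-7 + N) (w(N) = (-7 + N)*(2*N) = 2*N*(-7 + N))
a(M) = M*(22 + M)
B(W, V) = 4 + (V + W*(22 + W))/(2*W) (B(W, V) = 4 + (V + W*(22 + W))/(W + W) = 4 + (V + W*(22 + W))/((2*W)) = 4 + (V + W*(22 + W))*(1/(2*W)) = 4 + (V + W*(22 + W))/(2*W))
-452277 + B(178, w(19)) = -452277 + (15 + (1/2)*178 + (1/2)*(2*19*(-7 + 19))/178) = -452277 + (15 + 89 + (1/2)*(2*19*12)*(1/178)) = -452277 + (15 + 89 + (1/2)*456*(1/178)) = -452277 + (15 + 89 + 114/89) = -452277 + 9370/89 = -40243283/89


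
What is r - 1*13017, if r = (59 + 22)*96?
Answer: -5241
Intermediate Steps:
r = 7776 (r = 81*96 = 7776)
r - 1*13017 = 7776 - 1*13017 = 7776 - 13017 = -5241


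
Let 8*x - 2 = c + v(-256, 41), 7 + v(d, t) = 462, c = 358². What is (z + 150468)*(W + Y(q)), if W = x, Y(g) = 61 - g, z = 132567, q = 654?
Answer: 35061526695/8 ≈ 4.3827e+9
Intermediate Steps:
c = 128164
v(d, t) = 455 (v(d, t) = -7 + 462 = 455)
x = 128621/8 (x = ¼ + (128164 + 455)/8 = ¼ + (⅛)*128619 = ¼ + 128619/8 = 128621/8 ≈ 16078.)
W = 128621/8 ≈ 16078.
(z + 150468)*(W + Y(q)) = (132567 + 150468)*(128621/8 + (61 - 1*654)) = 283035*(128621/8 + (61 - 654)) = 283035*(128621/8 - 593) = 283035*(123877/8) = 35061526695/8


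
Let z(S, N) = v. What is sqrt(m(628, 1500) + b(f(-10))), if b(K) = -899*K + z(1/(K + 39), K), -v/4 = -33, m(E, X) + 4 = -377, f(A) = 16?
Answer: I*sqrt(14633) ≈ 120.97*I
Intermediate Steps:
m(E, X) = -381 (m(E, X) = -4 - 377 = -381)
v = 132 (v = -4*(-33) = 132)
z(S, N) = 132
b(K) = 132 - 899*K (b(K) = -899*K + 132 = 132 - 899*K)
sqrt(m(628, 1500) + b(f(-10))) = sqrt(-381 + (132 - 899*16)) = sqrt(-381 + (132 - 14384)) = sqrt(-381 - 14252) = sqrt(-14633) = I*sqrt(14633)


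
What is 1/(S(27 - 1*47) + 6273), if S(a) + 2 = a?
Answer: 1/6251 ≈ 0.00015997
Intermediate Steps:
S(a) = -2 + a
1/(S(27 - 1*47) + 6273) = 1/((-2 + (27 - 1*47)) + 6273) = 1/((-2 + (27 - 47)) + 6273) = 1/((-2 - 20) + 6273) = 1/(-22 + 6273) = 1/6251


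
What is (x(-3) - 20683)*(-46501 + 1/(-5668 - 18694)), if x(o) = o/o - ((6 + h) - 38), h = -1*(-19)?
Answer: 23415028835847/24362 ≈ 9.6113e+8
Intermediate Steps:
h = 19
x(o) = 14 (x(o) = o/o - ((6 + 19) - 38) = 1 - (25 - 38) = 1 - 1*(-13) = 1 + 13 = 14)
(x(-3) - 20683)*(-46501 + 1/(-5668 - 18694)) = (14 - 20683)*(-46501 + 1/(-5668 - 18694)) = -20669*(-46501 + 1/(-24362)) = -20669*(-46501 - 1/24362) = -20669*(-1132857363/24362) = 23415028835847/24362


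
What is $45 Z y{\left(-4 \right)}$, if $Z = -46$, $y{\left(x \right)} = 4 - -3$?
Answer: $-14490$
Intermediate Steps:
$y{\left(x \right)} = 7$ ($y{\left(x \right)} = 4 + 3 = 7$)
$45 Z y{\left(-4 \right)} = 45 \left(-46\right) 7 = \left(-2070\right) 7 = -14490$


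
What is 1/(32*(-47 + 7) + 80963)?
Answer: 1/79683 ≈ 1.2550e-5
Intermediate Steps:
1/(32*(-47 + 7) + 80963) = 1/(32*(-40) + 80963) = 1/(-1280 + 80963) = 1/79683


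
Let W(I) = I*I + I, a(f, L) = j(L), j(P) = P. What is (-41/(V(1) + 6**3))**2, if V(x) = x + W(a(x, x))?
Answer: 1681/47961 ≈ 0.035049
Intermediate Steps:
a(f, L) = L
W(I) = I + I**2 (W(I) = I**2 + I = I + I**2)
V(x) = x + x*(1 + x)
(-41/(V(1) + 6**3))**2 = (-41/(1*(2 + 1) + 6**3))**2 = (-41/(1*3 + 216))**2 = (-41/(3 + 216))**2 = (-41/219)**2 = 1681/47961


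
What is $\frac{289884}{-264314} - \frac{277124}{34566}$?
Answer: $- \frac{20816970820}{2284069431} \approx -9.114$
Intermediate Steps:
$\frac{289884}{-264314} - \frac{277124}{34566} = 289884 \left(- \frac{1}{264314}\right) - \frac{138562}{17283} = - \frac{144942}{132157} - \frac{138562}{17283} = - \frac{20816970820}{2284069431}$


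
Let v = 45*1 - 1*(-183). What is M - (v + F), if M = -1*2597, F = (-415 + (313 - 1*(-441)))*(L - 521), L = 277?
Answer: 79891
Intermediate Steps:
F = -82716 (F = (-415 + (313 - 1*(-441)))*(277 - 521) = (-415 + (313 + 441))*(-244) = (-415 + 754)*(-244) = 339*(-244) = -82716)
M = -2597
v = 228 (v = 45 + 183 = 228)
M - (v + F) = -2597 - (228 - 82716) = -2597 - 1*(-82488) = -2597 + 82488 = 79891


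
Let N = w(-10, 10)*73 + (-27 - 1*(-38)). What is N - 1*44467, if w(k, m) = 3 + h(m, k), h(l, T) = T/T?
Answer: -44164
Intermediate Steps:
h(l, T) = 1
w(k, m) = 4 (w(k, m) = 3 + 1 = 4)
N = 303 (N = 4*73 + (-27 - 1*(-38)) = 292 + (-27 + 38) = 292 + 11 = 303)
N - 1*44467 = 303 - 1*44467 = 303 - 44467 = -44164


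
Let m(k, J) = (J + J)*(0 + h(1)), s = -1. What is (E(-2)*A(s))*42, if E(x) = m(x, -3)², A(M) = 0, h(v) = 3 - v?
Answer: 0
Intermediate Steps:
m(k, J) = 4*J (m(k, J) = (J + J)*(0 + (3 - 1*1)) = (2*J)*(0 + (3 - 1)) = (2*J)*(0 + 2) = (2*J)*2 = 4*J)
E(x) = 144 (E(x) = (4*(-3))² = (-12)² = 144)
(E(-2)*A(s))*42 = (144*0)*42 = 0*42 = 0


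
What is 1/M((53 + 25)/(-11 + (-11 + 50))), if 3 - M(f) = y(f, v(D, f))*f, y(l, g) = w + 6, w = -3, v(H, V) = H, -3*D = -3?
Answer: -14/75 ≈ -0.18667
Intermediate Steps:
D = 1 (D = -⅓*(-3) = 1)
y(l, g) = 3 (y(l, g) = -3 + 6 = 3)
M(f) = 3 - 3*f
1/M((53 + 25)/(-11 + (-11 + 50))) = 1/(3 - 3*(53 + 25)/(-11 + (-11 + 50))) = 1/(3 - 234/(-11 + 39)) = 1/(3 - 234/28) = 1/(3 - 3*39/14) = 1/(3 - 117/14) = 1/(-75/14) = -14/75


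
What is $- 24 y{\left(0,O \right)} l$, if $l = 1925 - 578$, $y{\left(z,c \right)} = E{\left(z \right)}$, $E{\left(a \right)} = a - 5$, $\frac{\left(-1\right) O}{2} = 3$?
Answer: $161640$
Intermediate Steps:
$O = -6$ ($O = \left(-2\right) 3 = -6$)
$E{\left(a \right)} = -5 + a$
$y{\left(z,c \right)} = -5 + z$
$l = 1347$
$- 24 y{\left(0,O \right)} l = - 24 \left(-5 + 0\right) 1347 = \left(-24\right) \left(-5\right) 1347 = 120 \cdot 1347 = 161640$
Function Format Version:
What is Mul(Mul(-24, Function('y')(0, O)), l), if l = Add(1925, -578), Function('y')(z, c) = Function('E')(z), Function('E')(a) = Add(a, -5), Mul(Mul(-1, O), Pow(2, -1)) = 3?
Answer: 161640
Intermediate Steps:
O = -6 (O = Mul(-2, 3) = -6)
Function('E')(a) = Add(-5, a)
Function('y')(z, c) = Add(-5, z)
l = 1347
Mul(Mul(-24, Function('y')(0, O)), l) = Mul(Mul(-24, Add(-5, 0)), 1347) = Mul(Mul(-24, -5), 1347) = Mul(120, 1347) = 161640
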